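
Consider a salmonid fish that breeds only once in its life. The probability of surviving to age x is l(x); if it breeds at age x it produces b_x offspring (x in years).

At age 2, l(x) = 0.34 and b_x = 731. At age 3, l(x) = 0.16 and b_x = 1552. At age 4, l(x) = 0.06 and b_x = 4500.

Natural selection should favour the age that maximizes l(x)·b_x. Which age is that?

Expected offspring if breeding at age x = l(x) × b_x:
  age 2: 0.34 × 731 = 248.540
  age 3: 0.16 × 1552 = 248.320
  age 4: 0.06 × 4500 = 270.000
Maximum at age 4 (270.000).

4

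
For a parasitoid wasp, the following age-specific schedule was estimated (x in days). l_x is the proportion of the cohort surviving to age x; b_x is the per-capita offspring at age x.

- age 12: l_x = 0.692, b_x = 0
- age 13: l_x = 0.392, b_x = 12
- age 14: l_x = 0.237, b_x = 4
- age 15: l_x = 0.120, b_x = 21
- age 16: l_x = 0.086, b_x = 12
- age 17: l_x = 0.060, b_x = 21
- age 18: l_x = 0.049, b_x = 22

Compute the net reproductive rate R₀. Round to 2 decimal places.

R₀ = Σ l_x b_x:
  age 12: 0.692 × 0 = 0.0000
  age 13: 0.392 × 12 = 4.7040
  age 14: 0.237 × 4 = 0.9480
  age 15: 0.120 × 21 = 2.5200
  age 16: 0.086 × 12 = 1.0320
  age 17: 0.060 × 21 = 1.2600
  age 18: 0.049 × 22 = 1.0780
R₀ = 0.0000 + 4.7040 + 0.9480 + 2.5200 + 1.0320 + 1.2600 + 1.0780 = 11.5420

11.54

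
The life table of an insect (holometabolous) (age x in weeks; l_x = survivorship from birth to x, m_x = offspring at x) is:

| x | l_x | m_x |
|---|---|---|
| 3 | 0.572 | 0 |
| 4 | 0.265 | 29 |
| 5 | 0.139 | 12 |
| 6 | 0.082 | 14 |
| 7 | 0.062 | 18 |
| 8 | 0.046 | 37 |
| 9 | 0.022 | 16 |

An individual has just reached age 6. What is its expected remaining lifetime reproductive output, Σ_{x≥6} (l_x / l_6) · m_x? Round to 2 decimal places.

52.66

l_6 = 0.082. Conditional survival from age 6 to x is l_x / l_6.
  x=6: (0.082/0.082) × 14 = 14.0000
  x=7: (0.062/0.082) × 18 = 13.6098
  x=8: (0.046/0.082) × 37 = 20.7561
  x=9: (0.022/0.082) × 16 = 4.2927
Sum = 14.0000 + 13.6098 + 20.7561 + 4.2927 = 52.6585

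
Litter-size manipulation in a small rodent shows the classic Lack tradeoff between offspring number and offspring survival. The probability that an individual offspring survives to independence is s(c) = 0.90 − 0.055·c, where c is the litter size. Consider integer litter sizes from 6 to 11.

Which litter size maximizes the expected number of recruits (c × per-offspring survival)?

Expected recruits = c × s(c):
  c=6: 6 × 0.570 = 3.420
  c=7: 7 × 0.515 = 3.605
  c=8: 8 × 0.460 = 3.680
  c=9: 9 × 0.405 = 3.645
  c=10: 10 × 0.350 = 3.500
  c=11: 11 × 0.295 = 3.245
Maximum at c = 8 (3.680 recruits).

8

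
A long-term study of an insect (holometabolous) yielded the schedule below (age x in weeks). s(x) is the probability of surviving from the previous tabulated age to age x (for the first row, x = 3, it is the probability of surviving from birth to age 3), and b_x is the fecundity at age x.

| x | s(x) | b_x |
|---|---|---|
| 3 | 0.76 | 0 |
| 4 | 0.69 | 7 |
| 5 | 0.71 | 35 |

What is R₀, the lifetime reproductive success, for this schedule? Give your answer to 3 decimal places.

Survivorship from birth: l_x = s_3·s_4·…·s_x.
  l_3 = 0.76000
  l_4 = 0.52440
  l_5 = 0.37232
R₀ = Σ l_x b_x:
  age 3: 0.76000 × 0 = 0.0000
  age 4: 0.52440 × 7 = 3.6708
  age 5: 0.37232 × 35 = 13.0312
R₀ = 0.0000 + 3.6708 + 13.0312 = 16.7020

16.702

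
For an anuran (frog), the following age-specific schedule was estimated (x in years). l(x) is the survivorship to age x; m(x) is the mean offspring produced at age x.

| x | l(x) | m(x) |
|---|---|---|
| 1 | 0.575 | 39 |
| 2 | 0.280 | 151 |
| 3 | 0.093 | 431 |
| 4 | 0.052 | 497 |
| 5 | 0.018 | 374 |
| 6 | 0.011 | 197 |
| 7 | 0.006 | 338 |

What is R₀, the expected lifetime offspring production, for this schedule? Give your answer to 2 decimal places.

141.56

R₀ = Σ l(x) m(x):
  age 1: 0.575 × 39 = 22.4250
  age 2: 0.280 × 151 = 42.2800
  age 3: 0.093 × 431 = 40.0830
  age 4: 0.052 × 497 = 25.8440
  age 5: 0.018 × 374 = 6.7320
  age 6: 0.011 × 197 = 2.1670
  age 7: 0.006 × 338 = 2.0280
R₀ = 22.4250 + 42.2800 + 40.0830 + 25.8440 + 6.7320 + 2.1670 + 2.0280 = 141.5590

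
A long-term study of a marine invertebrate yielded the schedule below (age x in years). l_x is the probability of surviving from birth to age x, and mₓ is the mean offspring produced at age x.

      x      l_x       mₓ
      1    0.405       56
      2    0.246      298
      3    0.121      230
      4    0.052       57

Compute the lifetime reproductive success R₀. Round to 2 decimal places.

R₀ = Σ l_x mₓ:
  age 1: 0.405 × 56 = 22.6800
  age 2: 0.246 × 298 = 73.3080
  age 3: 0.121 × 230 = 27.8300
  age 4: 0.052 × 57 = 2.9640
R₀ = 22.6800 + 73.3080 + 27.8300 + 2.9640 = 126.7820

126.78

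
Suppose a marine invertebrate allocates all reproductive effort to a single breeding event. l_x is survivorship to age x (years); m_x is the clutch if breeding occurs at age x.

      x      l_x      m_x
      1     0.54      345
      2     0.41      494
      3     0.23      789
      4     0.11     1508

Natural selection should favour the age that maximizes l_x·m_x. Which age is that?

Expected offspring if breeding at age x = l_x × m_x:
  age 1: 0.54 × 345 = 186.300
  age 2: 0.41 × 494 = 202.540
  age 3: 0.23 × 789 = 181.470
  age 4: 0.11 × 1508 = 165.880
Maximum at age 2 (202.540).

2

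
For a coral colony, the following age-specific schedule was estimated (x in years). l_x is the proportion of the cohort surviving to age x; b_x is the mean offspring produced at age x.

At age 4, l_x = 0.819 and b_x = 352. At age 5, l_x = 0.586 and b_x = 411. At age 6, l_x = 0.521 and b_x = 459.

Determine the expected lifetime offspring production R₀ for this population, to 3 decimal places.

R₀ = Σ l_x b_x:
  age 4: 0.819 × 352 = 288.2880
  age 5: 0.586 × 411 = 240.8460
  age 6: 0.521 × 459 = 239.1390
R₀ = 288.2880 + 240.8460 + 239.1390 = 768.2730

768.273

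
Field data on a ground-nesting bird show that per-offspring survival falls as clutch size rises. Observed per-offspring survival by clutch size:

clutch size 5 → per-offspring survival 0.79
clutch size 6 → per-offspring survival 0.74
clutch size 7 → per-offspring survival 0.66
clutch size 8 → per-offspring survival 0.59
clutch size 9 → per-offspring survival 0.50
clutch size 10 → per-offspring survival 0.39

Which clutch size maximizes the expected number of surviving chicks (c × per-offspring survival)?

Expected surviving chicks = c × s(c):
  c=5: 5 × 0.79 = 3.950
  c=6: 6 × 0.74 = 4.440
  c=7: 7 × 0.66 = 4.620
  c=8: 8 × 0.59 = 4.720
  c=9: 9 × 0.50 = 4.500
  c=10: 10 × 0.39 = 3.900
Maximum at c = 8 (4.720 surviving chicks).

8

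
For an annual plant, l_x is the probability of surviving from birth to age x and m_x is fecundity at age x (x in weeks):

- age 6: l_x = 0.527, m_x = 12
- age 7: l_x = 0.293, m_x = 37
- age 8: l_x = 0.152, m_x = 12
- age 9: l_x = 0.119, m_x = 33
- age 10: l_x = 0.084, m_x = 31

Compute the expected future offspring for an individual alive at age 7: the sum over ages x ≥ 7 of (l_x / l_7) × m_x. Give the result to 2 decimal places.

l_7 = 0.293. Conditional survival from age 7 to x is l_x / l_7.
  x=7: (0.293/0.293) × 37 = 37.0000
  x=8: (0.152/0.293) × 12 = 6.2253
  x=9: (0.119/0.293) × 33 = 13.4027
  x=10: (0.084/0.293) × 31 = 8.8874
Sum = 37.0000 + 6.2253 + 13.4027 + 8.8874 = 65.5154

65.52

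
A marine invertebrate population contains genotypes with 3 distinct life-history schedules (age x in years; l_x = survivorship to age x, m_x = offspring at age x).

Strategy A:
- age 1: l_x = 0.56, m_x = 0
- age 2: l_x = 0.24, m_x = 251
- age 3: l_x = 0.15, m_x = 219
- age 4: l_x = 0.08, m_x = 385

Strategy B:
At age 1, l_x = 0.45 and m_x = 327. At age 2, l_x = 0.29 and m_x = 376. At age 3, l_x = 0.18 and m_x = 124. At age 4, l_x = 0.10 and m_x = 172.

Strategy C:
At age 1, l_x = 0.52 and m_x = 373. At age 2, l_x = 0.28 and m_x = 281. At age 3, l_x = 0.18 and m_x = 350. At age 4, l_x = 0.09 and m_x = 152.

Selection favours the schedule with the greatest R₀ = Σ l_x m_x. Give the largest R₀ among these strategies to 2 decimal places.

349.32

Strategy A: R₀ = 0.56×0 + 0.24×251 + 0.15×219 + 0.08×385 = 123.8900
Strategy B: R₀ = 0.45×327 + 0.29×376 + 0.18×124 + 0.10×172 = 295.7100
Strategy C: R₀ = 0.52×373 + 0.28×281 + 0.18×350 + 0.09×152 = 349.3200
Highest R₀: strategy C with 349.3200.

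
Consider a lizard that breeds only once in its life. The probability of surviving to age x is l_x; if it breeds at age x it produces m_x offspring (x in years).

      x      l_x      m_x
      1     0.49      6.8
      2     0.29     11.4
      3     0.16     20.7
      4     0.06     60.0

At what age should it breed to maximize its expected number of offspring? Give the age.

Expected offspring if breeding at age x = l_x × m_x:
  age 1: 0.49 × 6.8 = 3.332
  age 2: 0.29 × 11.4 = 3.306
  age 3: 0.16 × 20.7 = 3.312
  age 4: 0.06 × 60.0 = 3.600
Maximum at age 4 (3.600).

4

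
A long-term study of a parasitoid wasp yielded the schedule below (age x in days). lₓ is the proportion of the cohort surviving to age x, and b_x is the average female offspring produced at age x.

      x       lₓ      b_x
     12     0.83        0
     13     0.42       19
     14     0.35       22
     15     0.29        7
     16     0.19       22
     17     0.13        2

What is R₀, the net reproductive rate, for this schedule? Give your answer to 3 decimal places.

22.150

R₀ = Σ lₓ b_x:
  age 12: 0.83 × 0 = 0.0000
  age 13: 0.42 × 19 = 7.9800
  age 14: 0.35 × 22 = 7.7000
  age 15: 0.29 × 7 = 2.0300
  age 16: 0.19 × 22 = 4.1800
  age 17: 0.13 × 2 = 0.2600
R₀ = 0.0000 + 7.9800 + 7.7000 + 2.0300 + 4.1800 + 0.2600 = 22.1500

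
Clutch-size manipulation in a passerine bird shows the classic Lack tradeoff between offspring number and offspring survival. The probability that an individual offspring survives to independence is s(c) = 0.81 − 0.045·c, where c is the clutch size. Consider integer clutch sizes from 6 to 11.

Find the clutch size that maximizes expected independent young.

Expected independent young = c × s(c):
  c=6: 6 × 0.540 = 3.240
  c=7: 7 × 0.495 = 3.465
  c=8: 8 × 0.450 = 3.600
  c=9: 9 × 0.405 = 3.645
  c=10: 10 × 0.360 = 3.600
  c=11: 11 × 0.315 = 3.465
Maximum at c = 9 (3.645 independent young).

9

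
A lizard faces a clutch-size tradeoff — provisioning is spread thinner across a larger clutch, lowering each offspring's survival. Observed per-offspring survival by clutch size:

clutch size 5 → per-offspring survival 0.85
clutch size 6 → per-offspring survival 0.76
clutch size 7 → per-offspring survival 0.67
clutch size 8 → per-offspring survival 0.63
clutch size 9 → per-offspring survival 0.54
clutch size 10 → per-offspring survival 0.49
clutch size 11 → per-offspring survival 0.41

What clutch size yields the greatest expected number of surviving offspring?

8

Expected surviving offspring = c × s(c):
  c=5: 5 × 0.85 = 4.250
  c=6: 6 × 0.76 = 4.560
  c=7: 7 × 0.67 = 4.690
  c=8: 8 × 0.63 = 5.040
  c=9: 9 × 0.54 = 4.860
  c=10: 10 × 0.49 = 4.900
  c=11: 11 × 0.41 = 4.510
Maximum at c = 8 (5.040 surviving offspring).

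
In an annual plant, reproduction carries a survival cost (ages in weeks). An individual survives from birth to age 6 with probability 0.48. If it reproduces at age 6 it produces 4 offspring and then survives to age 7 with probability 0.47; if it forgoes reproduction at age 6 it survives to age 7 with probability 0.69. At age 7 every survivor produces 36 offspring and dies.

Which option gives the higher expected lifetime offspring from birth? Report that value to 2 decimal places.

11.92

breed at age 6: R₀ = 0.48 × (4 + 0.47 × 36) = 0.48 × 20.9200 = 10.0416
delay to age 7: R₀ = 0.48 × (0.69 × 36) = 0.48 × 24.8400 = 11.9232
Higher: delay to age 7 (11.9232).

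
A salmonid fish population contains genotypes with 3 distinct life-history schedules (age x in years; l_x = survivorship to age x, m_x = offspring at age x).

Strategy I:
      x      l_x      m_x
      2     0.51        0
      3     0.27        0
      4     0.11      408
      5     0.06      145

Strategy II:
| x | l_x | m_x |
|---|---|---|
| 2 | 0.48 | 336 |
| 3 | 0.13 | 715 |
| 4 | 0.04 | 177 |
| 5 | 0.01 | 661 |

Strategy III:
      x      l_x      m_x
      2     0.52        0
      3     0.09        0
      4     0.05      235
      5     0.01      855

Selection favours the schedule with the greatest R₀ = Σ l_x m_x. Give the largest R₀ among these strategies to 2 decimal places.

Strategy I: R₀ = 0.51×0 + 0.27×0 + 0.11×408 + 0.06×145 = 53.5800
Strategy II: R₀ = 0.48×336 + 0.13×715 + 0.04×177 + 0.01×661 = 267.9200
Strategy III: R₀ = 0.52×0 + 0.09×0 + 0.05×235 + 0.01×855 = 20.3000
Highest R₀: strategy II with 267.9200.

267.92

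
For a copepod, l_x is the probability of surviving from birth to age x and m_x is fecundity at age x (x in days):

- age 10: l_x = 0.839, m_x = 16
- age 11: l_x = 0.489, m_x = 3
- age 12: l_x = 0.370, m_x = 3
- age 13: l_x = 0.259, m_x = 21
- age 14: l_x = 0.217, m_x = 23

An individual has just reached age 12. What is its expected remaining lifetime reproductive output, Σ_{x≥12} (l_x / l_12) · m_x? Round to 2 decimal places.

l_12 = 0.370. Conditional survival from age 12 to x is l_x / l_12.
  x=12: (0.370/0.370) × 3 = 3.0000
  x=13: (0.259/0.370) × 21 = 14.7000
  x=14: (0.217/0.370) × 23 = 13.4892
Sum = 3.0000 + 14.7000 + 13.4892 = 31.1892

31.19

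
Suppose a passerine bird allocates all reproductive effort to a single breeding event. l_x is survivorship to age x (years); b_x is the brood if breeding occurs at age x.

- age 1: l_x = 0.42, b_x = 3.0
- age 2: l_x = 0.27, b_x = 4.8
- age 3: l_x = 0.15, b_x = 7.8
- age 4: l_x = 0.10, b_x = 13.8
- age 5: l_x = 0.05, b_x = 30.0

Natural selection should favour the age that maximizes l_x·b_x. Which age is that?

Expected offspring if breeding at age x = l_x × b_x:
  age 1: 0.42 × 3.0 = 1.260
  age 2: 0.27 × 4.8 = 1.296
  age 3: 0.15 × 7.8 = 1.170
  age 4: 0.10 × 13.8 = 1.380
  age 5: 0.05 × 30.0 = 1.500
Maximum at age 5 (1.500).

5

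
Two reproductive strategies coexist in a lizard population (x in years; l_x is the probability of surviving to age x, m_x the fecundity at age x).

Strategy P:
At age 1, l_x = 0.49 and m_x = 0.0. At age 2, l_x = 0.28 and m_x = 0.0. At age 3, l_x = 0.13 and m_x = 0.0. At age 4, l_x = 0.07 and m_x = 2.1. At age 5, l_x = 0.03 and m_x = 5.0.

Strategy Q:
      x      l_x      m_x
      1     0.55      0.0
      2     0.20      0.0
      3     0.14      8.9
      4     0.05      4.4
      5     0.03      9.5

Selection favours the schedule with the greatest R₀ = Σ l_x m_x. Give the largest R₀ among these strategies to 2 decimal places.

1.75

Strategy P: R₀ = 0.49×0.0 + 0.28×0.0 + 0.13×0.0 + 0.07×2.1 + 0.03×5.0 = 0.2970
Strategy Q: R₀ = 0.55×0.0 + 0.20×0.0 + 0.14×8.9 + 0.05×4.4 + 0.03×9.5 = 1.7510
Highest R₀: strategy Q with 1.7510.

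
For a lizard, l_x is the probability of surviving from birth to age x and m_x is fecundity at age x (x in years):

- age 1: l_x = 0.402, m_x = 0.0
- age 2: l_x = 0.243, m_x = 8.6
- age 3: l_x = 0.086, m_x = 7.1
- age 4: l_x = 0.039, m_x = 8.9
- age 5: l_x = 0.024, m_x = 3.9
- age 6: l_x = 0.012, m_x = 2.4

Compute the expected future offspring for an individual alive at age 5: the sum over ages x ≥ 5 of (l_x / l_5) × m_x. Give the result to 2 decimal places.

5.10

l_5 = 0.024. Conditional survival from age 5 to x is l_x / l_5.
  x=5: (0.024/0.024) × 3.9 = 3.9000
  x=6: (0.012/0.024) × 2.4 = 1.2000
Sum = 3.9000 + 1.2000 = 5.1000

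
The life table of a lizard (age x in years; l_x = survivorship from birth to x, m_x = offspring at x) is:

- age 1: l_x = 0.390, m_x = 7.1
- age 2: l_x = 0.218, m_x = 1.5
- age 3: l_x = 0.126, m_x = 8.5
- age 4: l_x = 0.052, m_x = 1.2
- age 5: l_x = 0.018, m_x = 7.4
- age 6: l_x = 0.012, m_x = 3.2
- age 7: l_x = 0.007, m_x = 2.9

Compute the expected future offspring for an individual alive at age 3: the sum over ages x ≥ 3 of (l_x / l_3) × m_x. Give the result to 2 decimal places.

l_3 = 0.126. Conditional survival from age 3 to x is l_x / l_3.
  x=3: (0.126/0.126) × 8.5 = 8.5000
  x=4: (0.052/0.126) × 1.2 = 0.4952
  x=5: (0.018/0.126) × 7.4 = 1.0571
  x=6: (0.012/0.126) × 3.2 = 0.3048
  x=7: (0.007/0.126) × 2.9 = 0.1611
Sum = 8.5000 + 0.4952 + 1.0571 + 0.3048 + 0.1611 = 10.5183

10.52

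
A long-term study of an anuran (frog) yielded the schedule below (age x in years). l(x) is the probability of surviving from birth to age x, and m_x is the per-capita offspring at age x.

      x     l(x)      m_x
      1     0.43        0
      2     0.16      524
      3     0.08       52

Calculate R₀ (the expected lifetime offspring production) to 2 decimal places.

88.00

R₀ = Σ l(x) m_x:
  age 1: 0.43 × 0 = 0.0000
  age 2: 0.16 × 524 = 83.8400
  age 3: 0.08 × 52 = 4.1600
R₀ = 0.0000 + 83.8400 + 4.1600 = 88.0000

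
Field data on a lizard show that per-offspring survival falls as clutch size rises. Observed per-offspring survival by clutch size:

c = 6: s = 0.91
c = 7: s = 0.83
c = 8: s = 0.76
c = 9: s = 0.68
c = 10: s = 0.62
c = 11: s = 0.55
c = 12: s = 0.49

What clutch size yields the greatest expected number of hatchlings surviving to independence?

Expected hatchlings surviving to independence = c × s(c):
  c=6: 6 × 0.91 = 5.460
  c=7: 7 × 0.83 = 5.810
  c=8: 8 × 0.76 = 6.080
  c=9: 9 × 0.68 = 6.120
  c=10: 10 × 0.62 = 6.200
  c=11: 11 × 0.55 = 6.050
  c=12: 12 × 0.49 = 5.880
Maximum at c = 10 (6.200 hatchlings surviving to independence).

10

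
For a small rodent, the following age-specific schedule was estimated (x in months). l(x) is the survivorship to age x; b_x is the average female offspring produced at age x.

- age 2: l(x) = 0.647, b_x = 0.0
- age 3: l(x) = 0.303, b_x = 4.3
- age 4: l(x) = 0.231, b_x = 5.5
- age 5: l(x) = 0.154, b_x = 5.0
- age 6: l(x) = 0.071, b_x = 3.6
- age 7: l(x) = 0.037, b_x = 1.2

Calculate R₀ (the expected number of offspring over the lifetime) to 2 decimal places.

R₀ = Σ l(x) b_x:
  age 2: 0.647 × 0.0 = 0.0000
  age 3: 0.303 × 4.3 = 1.3029
  age 4: 0.231 × 5.5 = 1.2705
  age 5: 0.154 × 5.0 = 0.7700
  age 6: 0.071 × 3.6 = 0.2556
  age 7: 0.037 × 1.2 = 0.0444
R₀ = 0.0000 + 1.3029 + 1.2705 + 0.7700 + 0.2556 + 0.0444 = 3.6434

3.64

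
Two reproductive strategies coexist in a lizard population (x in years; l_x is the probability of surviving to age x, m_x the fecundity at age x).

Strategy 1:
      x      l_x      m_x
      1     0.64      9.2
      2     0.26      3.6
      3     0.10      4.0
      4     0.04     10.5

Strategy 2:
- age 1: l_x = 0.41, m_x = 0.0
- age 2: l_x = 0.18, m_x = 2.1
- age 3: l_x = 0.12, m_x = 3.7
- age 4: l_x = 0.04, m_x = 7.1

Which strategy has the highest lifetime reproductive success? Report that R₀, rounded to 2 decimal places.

Strategy 1: R₀ = 0.64×9.2 + 0.26×3.6 + 0.10×4.0 + 0.04×10.5 = 7.6440
Strategy 2: R₀ = 0.41×0.0 + 0.18×2.1 + 0.12×3.7 + 0.04×7.1 = 1.1060
Highest R₀: strategy 1 with 7.6440.

7.64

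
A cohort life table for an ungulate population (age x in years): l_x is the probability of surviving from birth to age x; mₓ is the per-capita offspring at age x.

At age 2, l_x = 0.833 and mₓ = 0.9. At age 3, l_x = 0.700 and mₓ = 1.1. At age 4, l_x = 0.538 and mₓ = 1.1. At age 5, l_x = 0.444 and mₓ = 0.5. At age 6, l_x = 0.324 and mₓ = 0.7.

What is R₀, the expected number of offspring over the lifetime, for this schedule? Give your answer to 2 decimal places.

R₀ = Σ l_x mₓ:
  age 2: 0.833 × 0.9 = 0.7497
  age 3: 0.700 × 1.1 = 0.7700
  age 4: 0.538 × 1.1 = 0.5918
  age 5: 0.444 × 0.5 = 0.2220
  age 6: 0.324 × 0.7 = 0.2268
R₀ = 0.7497 + 0.7700 + 0.5918 + 0.2220 + 0.2268 = 2.5603

2.56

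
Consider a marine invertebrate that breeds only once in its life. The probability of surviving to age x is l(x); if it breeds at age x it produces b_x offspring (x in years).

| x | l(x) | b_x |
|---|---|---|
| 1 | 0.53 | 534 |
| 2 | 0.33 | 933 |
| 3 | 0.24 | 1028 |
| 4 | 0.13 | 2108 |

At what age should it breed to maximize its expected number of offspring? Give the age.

Expected offspring if breeding at age x = l(x) × b_x:
  age 1: 0.53 × 534 = 283.020
  age 2: 0.33 × 933 = 307.890
  age 3: 0.24 × 1028 = 246.720
  age 4: 0.13 × 2108 = 274.040
Maximum at age 2 (307.890).

2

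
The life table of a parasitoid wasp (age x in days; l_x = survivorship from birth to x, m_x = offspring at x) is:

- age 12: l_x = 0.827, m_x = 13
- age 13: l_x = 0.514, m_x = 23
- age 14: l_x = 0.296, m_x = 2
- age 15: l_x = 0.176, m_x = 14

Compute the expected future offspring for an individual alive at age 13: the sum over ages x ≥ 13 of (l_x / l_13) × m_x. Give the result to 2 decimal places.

l_13 = 0.514. Conditional survival from age 13 to x is l_x / l_13.
  x=13: (0.514/0.514) × 23 = 23.0000
  x=14: (0.296/0.514) × 2 = 1.1518
  x=15: (0.176/0.514) × 14 = 4.7938
Sum = 23.0000 + 1.1518 + 4.7938 = 28.9455

28.95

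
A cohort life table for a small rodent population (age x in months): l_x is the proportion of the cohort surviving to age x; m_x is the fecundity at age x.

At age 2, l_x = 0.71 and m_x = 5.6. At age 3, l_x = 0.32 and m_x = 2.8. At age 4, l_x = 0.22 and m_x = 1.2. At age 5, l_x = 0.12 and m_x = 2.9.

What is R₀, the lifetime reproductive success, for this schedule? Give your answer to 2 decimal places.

R₀ = Σ l_x m_x:
  age 2: 0.71 × 5.6 = 3.9760
  age 3: 0.32 × 2.8 = 0.8960
  age 4: 0.22 × 1.2 = 0.2640
  age 5: 0.12 × 2.9 = 0.3480
R₀ = 3.9760 + 0.8960 + 0.2640 + 0.3480 = 5.4840

5.48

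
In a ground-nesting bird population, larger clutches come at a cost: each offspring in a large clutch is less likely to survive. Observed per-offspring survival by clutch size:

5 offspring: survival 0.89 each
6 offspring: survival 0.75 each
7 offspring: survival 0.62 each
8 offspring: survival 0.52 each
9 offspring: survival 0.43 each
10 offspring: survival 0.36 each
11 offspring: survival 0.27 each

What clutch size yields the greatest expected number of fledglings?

Expected fledglings = c × s(c):
  c=5: 5 × 0.89 = 4.450
  c=6: 6 × 0.75 = 4.500
  c=7: 7 × 0.62 = 4.340
  c=8: 8 × 0.52 = 4.160
  c=9: 9 × 0.43 = 3.870
  c=10: 10 × 0.36 = 3.600
  c=11: 11 × 0.27 = 2.970
Maximum at c = 6 (4.500 fledglings).

6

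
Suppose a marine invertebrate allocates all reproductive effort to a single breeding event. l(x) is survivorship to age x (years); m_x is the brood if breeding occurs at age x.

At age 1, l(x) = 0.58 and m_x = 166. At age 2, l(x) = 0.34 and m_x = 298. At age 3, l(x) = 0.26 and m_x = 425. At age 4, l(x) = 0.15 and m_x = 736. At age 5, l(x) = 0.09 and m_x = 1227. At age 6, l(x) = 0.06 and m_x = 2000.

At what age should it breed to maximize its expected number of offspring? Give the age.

Expected offspring if breeding at age x = l(x) × m_x:
  age 1: 0.58 × 166 = 96.280
  age 2: 0.34 × 298 = 101.320
  age 3: 0.26 × 425 = 110.500
  age 4: 0.15 × 736 = 110.400
  age 5: 0.09 × 1227 = 110.430
  age 6: 0.06 × 2000 = 120.000
Maximum at age 6 (120.000).

6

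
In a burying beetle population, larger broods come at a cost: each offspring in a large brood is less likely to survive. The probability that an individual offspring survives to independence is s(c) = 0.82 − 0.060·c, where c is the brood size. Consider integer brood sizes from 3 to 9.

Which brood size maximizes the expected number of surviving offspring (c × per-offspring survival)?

7

Expected surviving offspring = c × s(c):
  c=3: 3 × 0.640 = 1.920
  c=4: 4 × 0.580 = 2.320
  c=5: 5 × 0.520 = 2.600
  c=6: 6 × 0.460 = 2.760
  c=7: 7 × 0.400 = 2.800
  c=8: 8 × 0.340 = 2.720
  c=9: 9 × 0.280 = 2.520
Maximum at c = 7 (2.800 surviving offspring).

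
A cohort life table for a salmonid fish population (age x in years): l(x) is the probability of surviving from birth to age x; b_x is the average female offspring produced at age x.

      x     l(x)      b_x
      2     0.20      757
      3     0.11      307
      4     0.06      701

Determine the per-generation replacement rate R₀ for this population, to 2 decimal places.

R₀ = Σ l(x) b_x:
  age 2: 0.20 × 757 = 151.4000
  age 3: 0.11 × 307 = 33.7700
  age 4: 0.06 × 701 = 42.0600
R₀ = 151.4000 + 33.7700 + 42.0600 = 227.2300

227.23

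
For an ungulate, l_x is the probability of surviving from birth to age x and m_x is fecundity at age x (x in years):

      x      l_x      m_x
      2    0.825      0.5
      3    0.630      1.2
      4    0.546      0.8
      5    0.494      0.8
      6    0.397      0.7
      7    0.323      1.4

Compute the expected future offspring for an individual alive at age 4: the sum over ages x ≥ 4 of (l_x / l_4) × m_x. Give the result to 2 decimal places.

l_4 = 0.546. Conditional survival from age 4 to x is l_x / l_4.
  x=4: (0.546/0.546) × 0.8 = 0.8000
  x=5: (0.494/0.546) × 0.8 = 0.7238
  x=6: (0.397/0.546) × 0.7 = 0.5090
  x=7: (0.323/0.546) × 1.4 = 0.8282
Sum = 0.8000 + 0.7238 + 0.5090 + 0.8282 = 2.8610

2.86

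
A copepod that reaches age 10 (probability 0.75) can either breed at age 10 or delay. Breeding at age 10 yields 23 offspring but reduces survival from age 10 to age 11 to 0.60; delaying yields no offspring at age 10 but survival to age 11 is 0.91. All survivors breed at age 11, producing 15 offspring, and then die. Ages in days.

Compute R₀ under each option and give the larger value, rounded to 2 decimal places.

breed at age 10: R₀ = 0.75 × (23 + 0.60 × 15) = 0.75 × 32.0000 = 24.0000
delay to age 11: R₀ = 0.75 × (0.91 × 15) = 0.75 × 13.6500 = 10.2375
Higher: breed at age 10 (24.0000).

24.00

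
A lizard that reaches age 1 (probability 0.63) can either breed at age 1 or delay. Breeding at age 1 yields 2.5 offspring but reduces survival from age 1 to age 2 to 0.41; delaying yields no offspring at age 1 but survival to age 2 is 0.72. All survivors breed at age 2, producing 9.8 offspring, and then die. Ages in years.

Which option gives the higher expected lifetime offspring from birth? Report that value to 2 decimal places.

4.45

breed at age 1: R₀ = 0.63 × (2.5 + 0.41 × 9.8) = 0.63 × 6.5180 = 4.1063
delay to age 2: R₀ = 0.63 × (0.72 × 9.8) = 0.63 × 7.0560 = 4.4453
Higher: delay to age 2 (4.4453).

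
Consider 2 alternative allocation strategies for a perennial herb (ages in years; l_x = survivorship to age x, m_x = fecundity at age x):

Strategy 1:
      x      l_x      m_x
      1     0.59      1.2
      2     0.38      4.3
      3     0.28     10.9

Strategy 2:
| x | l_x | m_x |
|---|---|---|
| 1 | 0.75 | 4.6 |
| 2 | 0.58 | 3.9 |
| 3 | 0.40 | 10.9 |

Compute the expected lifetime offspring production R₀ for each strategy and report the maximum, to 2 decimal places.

Strategy 1: R₀ = 0.59×1.2 + 0.38×4.3 + 0.28×10.9 = 5.3940
Strategy 2: R₀ = 0.75×4.6 + 0.58×3.9 + 0.40×10.9 = 10.0720
Highest R₀: strategy 2 with 10.0720.

10.07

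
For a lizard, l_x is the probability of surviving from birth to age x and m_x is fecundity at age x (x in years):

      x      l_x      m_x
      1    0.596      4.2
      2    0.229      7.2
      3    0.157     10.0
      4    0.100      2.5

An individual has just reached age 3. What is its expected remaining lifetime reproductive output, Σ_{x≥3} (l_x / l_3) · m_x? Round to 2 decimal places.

l_3 = 0.157. Conditional survival from age 3 to x is l_x / l_3.
  x=3: (0.157/0.157) × 10.0 = 10.0000
  x=4: (0.100/0.157) × 2.5 = 1.5924
Sum = 10.0000 + 1.5924 = 11.5924

11.59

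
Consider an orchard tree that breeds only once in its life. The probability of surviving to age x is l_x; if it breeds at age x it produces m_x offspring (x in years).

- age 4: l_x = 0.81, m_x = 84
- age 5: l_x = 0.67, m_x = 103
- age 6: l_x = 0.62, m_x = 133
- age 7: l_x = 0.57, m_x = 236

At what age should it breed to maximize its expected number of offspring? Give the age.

7

Expected offspring if breeding at age x = l_x × m_x:
  age 4: 0.81 × 84 = 68.040
  age 5: 0.67 × 103 = 69.010
  age 6: 0.62 × 133 = 82.460
  age 7: 0.57 × 236 = 134.520
Maximum at age 7 (134.520).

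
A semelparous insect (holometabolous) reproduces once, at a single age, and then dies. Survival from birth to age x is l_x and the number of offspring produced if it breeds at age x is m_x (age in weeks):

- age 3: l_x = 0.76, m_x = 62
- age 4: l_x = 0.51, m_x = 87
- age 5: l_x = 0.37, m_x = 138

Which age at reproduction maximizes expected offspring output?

Expected offspring if breeding at age x = l_x × m_x:
  age 3: 0.76 × 62 = 47.120
  age 4: 0.51 × 87 = 44.370
  age 5: 0.37 × 138 = 51.060
Maximum at age 5 (51.060).

5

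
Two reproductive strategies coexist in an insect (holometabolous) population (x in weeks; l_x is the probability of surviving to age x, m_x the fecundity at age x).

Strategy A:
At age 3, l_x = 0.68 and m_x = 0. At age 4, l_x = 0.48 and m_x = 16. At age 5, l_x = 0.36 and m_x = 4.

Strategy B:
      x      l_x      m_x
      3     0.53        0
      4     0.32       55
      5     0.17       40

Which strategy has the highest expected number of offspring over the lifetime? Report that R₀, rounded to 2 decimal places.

24.40

Strategy A: R₀ = 0.68×0 + 0.48×16 + 0.36×4 = 9.1200
Strategy B: R₀ = 0.53×0 + 0.32×55 + 0.17×40 = 24.4000
Highest R₀: strategy B with 24.4000.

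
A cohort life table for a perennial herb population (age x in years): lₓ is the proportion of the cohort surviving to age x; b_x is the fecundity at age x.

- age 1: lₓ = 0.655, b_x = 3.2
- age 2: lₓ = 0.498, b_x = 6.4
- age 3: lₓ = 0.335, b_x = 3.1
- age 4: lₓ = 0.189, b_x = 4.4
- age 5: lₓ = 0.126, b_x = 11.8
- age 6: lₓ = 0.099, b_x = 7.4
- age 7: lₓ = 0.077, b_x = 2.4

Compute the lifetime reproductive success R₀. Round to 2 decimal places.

R₀ = Σ lₓ b_x:
  age 1: 0.655 × 3.2 = 2.0960
  age 2: 0.498 × 6.4 = 3.1872
  age 3: 0.335 × 3.1 = 1.0385
  age 4: 0.189 × 4.4 = 0.8316
  age 5: 0.126 × 11.8 = 1.4868
  age 6: 0.099 × 7.4 = 0.7326
  age 7: 0.077 × 2.4 = 0.1848
R₀ = 2.0960 + 3.1872 + 1.0385 + 0.8316 + 1.4868 + 0.7326 + 0.1848 = 9.5575

9.56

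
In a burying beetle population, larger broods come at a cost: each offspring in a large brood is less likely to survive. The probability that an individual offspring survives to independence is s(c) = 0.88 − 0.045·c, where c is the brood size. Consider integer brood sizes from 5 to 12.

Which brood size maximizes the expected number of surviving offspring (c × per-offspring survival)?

10

Expected surviving offspring = c × s(c):
  c=5: 5 × 0.655 = 3.275
  c=6: 6 × 0.610 = 3.660
  c=7: 7 × 0.565 = 3.955
  c=8: 8 × 0.520 = 4.160
  c=9: 9 × 0.475 = 4.275
  c=10: 10 × 0.430 = 4.300
  c=11: 11 × 0.385 = 4.235
  c=12: 12 × 0.340 = 4.080
Maximum at c = 10 (4.300 surviving offspring).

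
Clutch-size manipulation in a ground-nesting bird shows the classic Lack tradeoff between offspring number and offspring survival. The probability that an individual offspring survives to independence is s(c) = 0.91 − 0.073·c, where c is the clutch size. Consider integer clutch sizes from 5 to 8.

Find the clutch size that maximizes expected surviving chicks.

Expected surviving chicks = c × s(c):
  c=5: 5 × 0.545 = 2.725
  c=6: 6 × 0.472 = 2.832
  c=7: 7 × 0.399 = 2.793
  c=8: 8 × 0.326 = 2.608
Maximum at c = 6 (2.832 surviving chicks).

6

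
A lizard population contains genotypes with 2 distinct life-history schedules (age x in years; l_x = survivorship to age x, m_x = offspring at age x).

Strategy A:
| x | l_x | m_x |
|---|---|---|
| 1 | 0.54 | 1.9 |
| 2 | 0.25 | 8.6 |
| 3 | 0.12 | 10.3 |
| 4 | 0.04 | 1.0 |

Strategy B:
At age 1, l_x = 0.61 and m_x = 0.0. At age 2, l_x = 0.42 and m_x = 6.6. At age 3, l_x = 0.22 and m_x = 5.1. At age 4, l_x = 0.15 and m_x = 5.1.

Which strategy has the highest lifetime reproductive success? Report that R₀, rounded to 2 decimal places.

4.66

Strategy A: R₀ = 0.54×1.9 + 0.25×8.6 + 0.12×10.3 + 0.04×1.0 = 4.4520
Strategy B: R₀ = 0.61×0.0 + 0.42×6.6 + 0.22×5.1 + 0.15×5.1 = 4.6590
Highest R₀: strategy B with 4.6590.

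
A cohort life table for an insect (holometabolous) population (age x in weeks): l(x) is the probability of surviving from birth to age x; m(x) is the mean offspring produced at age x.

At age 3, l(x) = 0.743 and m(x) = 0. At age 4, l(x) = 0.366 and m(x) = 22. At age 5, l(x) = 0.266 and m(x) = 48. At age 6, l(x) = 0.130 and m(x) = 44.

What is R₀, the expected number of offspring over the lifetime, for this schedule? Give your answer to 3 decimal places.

R₀ = Σ l(x) m(x):
  age 3: 0.743 × 0 = 0.0000
  age 4: 0.366 × 22 = 8.0520
  age 5: 0.266 × 48 = 12.7680
  age 6: 0.130 × 44 = 5.7200
R₀ = 0.0000 + 8.0520 + 12.7680 + 5.7200 = 26.5400

26.540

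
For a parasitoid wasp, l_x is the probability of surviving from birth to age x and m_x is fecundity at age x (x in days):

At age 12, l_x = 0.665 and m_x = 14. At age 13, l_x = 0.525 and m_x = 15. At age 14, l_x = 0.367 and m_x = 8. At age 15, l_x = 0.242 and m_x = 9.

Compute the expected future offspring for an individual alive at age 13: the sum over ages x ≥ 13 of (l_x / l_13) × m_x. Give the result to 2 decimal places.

l_13 = 0.525. Conditional survival from age 13 to x is l_x / l_13.
  x=13: (0.525/0.525) × 15 = 15.0000
  x=14: (0.367/0.525) × 8 = 5.5924
  x=15: (0.242/0.525) × 9 = 4.1486
Sum = 15.0000 + 5.5924 + 4.1486 = 24.7410

24.74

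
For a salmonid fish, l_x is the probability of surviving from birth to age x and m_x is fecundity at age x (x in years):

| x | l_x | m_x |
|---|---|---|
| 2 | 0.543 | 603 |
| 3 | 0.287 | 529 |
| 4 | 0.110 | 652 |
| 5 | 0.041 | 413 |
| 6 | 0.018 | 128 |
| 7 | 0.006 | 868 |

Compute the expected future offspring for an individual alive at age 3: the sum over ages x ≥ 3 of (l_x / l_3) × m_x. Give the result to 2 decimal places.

864.07

l_3 = 0.287. Conditional survival from age 3 to x is l_x / l_3.
  x=3: (0.287/0.287) × 529 = 529.0000
  x=4: (0.110/0.287) × 652 = 249.8955
  x=5: (0.041/0.287) × 413 = 59.0000
  x=6: (0.018/0.287) × 128 = 8.0279
  x=7: (0.006/0.287) × 868 = 18.1463
Sum = 529.0000 + 249.8955 + 59.0000 + 8.0279 + 18.1463 = 864.0697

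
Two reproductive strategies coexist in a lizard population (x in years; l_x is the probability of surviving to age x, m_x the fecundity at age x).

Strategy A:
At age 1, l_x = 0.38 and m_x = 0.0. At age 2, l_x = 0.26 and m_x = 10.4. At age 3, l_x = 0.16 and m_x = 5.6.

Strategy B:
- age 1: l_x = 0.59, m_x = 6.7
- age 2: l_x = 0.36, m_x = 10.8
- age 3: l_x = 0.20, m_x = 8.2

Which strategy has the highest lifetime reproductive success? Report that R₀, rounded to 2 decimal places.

9.48

Strategy A: R₀ = 0.38×0.0 + 0.26×10.4 + 0.16×5.6 = 3.6000
Strategy B: R₀ = 0.59×6.7 + 0.36×10.8 + 0.20×8.2 = 9.4810
Highest R₀: strategy B with 9.4810.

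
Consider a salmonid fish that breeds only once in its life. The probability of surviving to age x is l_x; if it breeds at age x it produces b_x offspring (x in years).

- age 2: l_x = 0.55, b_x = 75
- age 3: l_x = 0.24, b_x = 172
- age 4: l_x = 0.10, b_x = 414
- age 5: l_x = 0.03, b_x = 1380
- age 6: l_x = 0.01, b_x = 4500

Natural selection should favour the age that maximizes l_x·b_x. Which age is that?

Expected offspring if breeding at age x = l_x × b_x:
  age 2: 0.55 × 75 = 41.250
  age 3: 0.24 × 172 = 41.280
  age 4: 0.10 × 414 = 41.400
  age 5: 0.03 × 1380 = 41.400
  age 6: 0.01 × 4500 = 45.000
Maximum at age 6 (45.000).

6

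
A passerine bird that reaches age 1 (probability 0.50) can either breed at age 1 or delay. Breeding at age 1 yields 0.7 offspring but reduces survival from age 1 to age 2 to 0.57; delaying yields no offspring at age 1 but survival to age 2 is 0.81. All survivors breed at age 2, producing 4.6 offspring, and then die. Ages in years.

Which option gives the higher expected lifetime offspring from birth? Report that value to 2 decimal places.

1.86

breed at age 1: R₀ = 0.50 × (0.7 + 0.57 × 4.6) = 0.50 × 3.3220 = 1.6610
delay to age 2: R₀ = 0.50 × (0.81 × 4.6) = 0.50 × 3.7260 = 1.8630
Higher: delay to age 2 (1.8630).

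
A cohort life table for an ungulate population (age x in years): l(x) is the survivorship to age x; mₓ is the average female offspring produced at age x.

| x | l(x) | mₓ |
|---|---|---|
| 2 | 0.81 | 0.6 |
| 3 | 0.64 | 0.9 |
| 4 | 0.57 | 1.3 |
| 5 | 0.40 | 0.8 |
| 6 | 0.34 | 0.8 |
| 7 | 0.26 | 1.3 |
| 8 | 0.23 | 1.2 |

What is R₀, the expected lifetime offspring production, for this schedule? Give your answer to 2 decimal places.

R₀ = Σ l(x) mₓ:
  age 2: 0.81 × 0.6 = 0.4860
  age 3: 0.64 × 0.9 = 0.5760
  age 4: 0.57 × 1.3 = 0.7410
  age 5: 0.40 × 0.8 = 0.3200
  age 6: 0.34 × 0.8 = 0.2720
  age 7: 0.26 × 1.3 = 0.3380
  age 8: 0.23 × 1.2 = 0.2760
R₀ = 0.4860 + 0.5760 + 0.7410 + 0.3200 + 0.2720 + 0.3380 + 0.2760 = 3.0090

3.01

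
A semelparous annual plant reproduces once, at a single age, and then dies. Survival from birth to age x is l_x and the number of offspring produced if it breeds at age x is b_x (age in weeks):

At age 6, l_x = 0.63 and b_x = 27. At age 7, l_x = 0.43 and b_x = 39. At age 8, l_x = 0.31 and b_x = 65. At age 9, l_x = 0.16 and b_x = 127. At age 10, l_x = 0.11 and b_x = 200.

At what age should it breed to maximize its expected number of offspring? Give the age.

Expected offspring if breeding at age x = l_x × b_x:
  age 6: 0.63 × 27 = 17.010
  age 7: 0.43 × 39 = 16.770
  age 8: 0.31 × 65 = 20.150
  age 9: 0.16 × 127 = 20.320
  age 10: 0.11 × 200 = 22.000
Maximum at age 10 (22.000).

10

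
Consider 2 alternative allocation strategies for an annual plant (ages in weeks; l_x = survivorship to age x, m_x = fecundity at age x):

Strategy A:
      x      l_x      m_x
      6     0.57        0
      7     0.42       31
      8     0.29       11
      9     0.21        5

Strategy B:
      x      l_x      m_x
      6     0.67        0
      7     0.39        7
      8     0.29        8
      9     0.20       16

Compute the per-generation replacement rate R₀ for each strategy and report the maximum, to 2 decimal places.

17.26

Strategy A: R₀ = 0.57×0 + 0.42×31 + 0.29×11 + 0.21×5 = 17.2600
Strategy B: R₀ = 0.67×0 + 0.39×7 + 0.29×8 + 0.20×16 = 8.2500
Highest R₀: strategy A with 17.2600.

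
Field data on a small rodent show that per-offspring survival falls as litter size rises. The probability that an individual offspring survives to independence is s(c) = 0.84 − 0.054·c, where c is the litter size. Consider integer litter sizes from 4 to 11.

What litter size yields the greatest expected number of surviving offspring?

8

Expected surviving offspring = c × s(c):
  c=4: 4 × 0.624 = 2.496
  c=5: 5 × 0.570 = 2.850
  c=6: 6 × 0.516 = 3.096
  c=7: 7 × 0.462 = 3.234
  c=8: 8 × 0.408 = 3.264
  c=9: 9 × 0.354 = 3.186
  c=10: 10 × 0.300 = 3.000
  c=11: 11 × 0.246 = 2.706
Maximum at c = 8 (3.264 surviving offspring).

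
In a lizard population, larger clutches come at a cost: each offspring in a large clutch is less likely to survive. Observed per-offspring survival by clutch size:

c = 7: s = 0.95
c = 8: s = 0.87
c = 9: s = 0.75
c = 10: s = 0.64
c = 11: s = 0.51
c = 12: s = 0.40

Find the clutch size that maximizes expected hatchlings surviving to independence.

8

Expected hatchlings surviving to independence = c × s(c):
  c=7: 7 × 0.95 = 6.650
  c=8: 8 × 0.87 = 6.960
  c=9: 9 × 0.75 = 6.750
  c=10: 10 × 0.64 = 6.400
  c=11: 11 × 0.51 = 5.610
  c=12: 12 × 0.40 = 4.800
Maximum at c = 8 (6.960 hatchlings surviving to independence).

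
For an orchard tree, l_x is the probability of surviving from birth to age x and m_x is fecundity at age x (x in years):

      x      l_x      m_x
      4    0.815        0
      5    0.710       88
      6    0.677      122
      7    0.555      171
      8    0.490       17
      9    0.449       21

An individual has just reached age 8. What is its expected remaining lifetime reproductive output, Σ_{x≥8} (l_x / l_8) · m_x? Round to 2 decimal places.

36.24

l_8 = 0.490. Conditional survival from age 8 to x is l_x / l_8.
  x=8: (0.490/0.490) × 17 = 17.0000
  x=9: (0.449/0.490) × 21 = 19.2429
Sum = 17.0000 + 19.2429 = 36.2429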